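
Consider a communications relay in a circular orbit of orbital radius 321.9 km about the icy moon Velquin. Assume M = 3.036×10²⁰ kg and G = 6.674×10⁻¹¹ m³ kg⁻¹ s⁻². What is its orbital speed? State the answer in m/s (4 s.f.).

μ = GM = 6.674×10⁻¹¹ × 3.036×10²⁰ = 2.026×10¹⁰ m³/s².
r = 321.9 km = 3.219×10⁵ m.
For a circular orbit v = √(μ/r) = √(2.026×10¹⁰ / 3.219×10⁵) = √(6.295×10⁴) = 250.9 m/s.

v ≈ 250.9 m/s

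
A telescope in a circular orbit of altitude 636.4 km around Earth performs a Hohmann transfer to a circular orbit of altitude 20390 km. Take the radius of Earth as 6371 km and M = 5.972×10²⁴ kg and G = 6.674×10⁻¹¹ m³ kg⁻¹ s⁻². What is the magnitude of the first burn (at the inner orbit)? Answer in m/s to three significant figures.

Δv ≈ 1950 m/s

μ = GM = 6.674×10⁻¹¹ × 5.972×10²⁴ = 3.986×10¹⁴ m³/s².
r₁ = 6371 + 636.4 = 7007.4 km = 7.0074×10⁶ m.
r₂ = 6371 + 20390 = 26761 km = 2.6761×10⁷ m.
Transfer ellipse a_t = (r₁ + r₂)/2 = 1.688×10⁷ m.
At r₁: circular v_c1 = √(μ/r₁) = 7542 m/s; transfer-perigee v_p = √[μ(2/r₁ − 1/a_t)] = 9495 m/s.
Δv₁ = v_p − v_c1 = 1953 m/s.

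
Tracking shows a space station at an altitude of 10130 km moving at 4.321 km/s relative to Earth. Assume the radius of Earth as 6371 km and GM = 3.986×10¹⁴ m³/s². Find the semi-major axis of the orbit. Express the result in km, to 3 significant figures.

r = 6371 + 10130 = 16501 km = 1.650×10⁷ m.
Specific orbital energy ε = v²/2 − μ/r = (4321)²/2 − 3.986×10¹⁴/1.650×10⁷ = -1.482×10⁷ J/kg.
Since ε = −μ/(2a), a = −μ/(2ε) = 1.345×10⁷ m = 13448 km.

a ≈ 13400 km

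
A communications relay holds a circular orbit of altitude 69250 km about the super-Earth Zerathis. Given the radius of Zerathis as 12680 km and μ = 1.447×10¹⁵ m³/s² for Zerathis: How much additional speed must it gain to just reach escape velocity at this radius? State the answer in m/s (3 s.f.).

Δv ≈ 1740 m/s

r = 12680 + 69250 = 81930 km = 8.1930×10⁷ m.
Circular speed v_c = √(μ/r) = 4203 m/s.
Escape speed v_esc = √(2μ/r) = √2 × v_c = 5943 m/s.
Δv = v_esc − v_c = 1741 m/s.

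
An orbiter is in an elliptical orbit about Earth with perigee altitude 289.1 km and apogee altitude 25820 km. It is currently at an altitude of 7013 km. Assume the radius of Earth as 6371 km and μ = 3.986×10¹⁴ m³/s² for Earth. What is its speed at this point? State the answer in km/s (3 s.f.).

v ≈ 6.25 km/s

r_p = 6371 + 289.1 = 6660.1 km = 6.6601×10⁶ m.
r_a = 6371 + 25820 = 32191 km = 3.2191×10⁷ m.
r = 6371 + 7013 = 13384 km = 1.338×10⁷ m.
Semi-major axis a = (r_p + r_a)/2 = 19426 km = 1.943×10⁷ m.
Vis-viva: v² = μ(2/r − 1/a) = 3.986×10¹⁴ × (1.494×10⁻⁷ − 5.148×10⁻⁸) = 3.904×10⁷ m²/s².
v = 6249 m/s = 6.249 km/s.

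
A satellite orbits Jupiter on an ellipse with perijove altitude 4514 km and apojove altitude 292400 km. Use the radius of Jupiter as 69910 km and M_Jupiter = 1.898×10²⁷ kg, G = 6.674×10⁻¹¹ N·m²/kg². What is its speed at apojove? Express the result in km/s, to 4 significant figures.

v ≈ 10.92 km/s

μ = GM = 6.674×10⁻¹¹ × 1.898×10²⁷ = 1.267×10¹⁷ m³/s².
r_p = 69910 + 4514 = 74424 km = 7.4424×10⁷ m.
r_a = 69910 + 292400 = 362310 km = 3.6231×10⁸ m.
Semi-major axis a = (r_p + r_a)/2 = 2.1837×10⁵ km = 2.184×10⁸ m.
Vis-viva: v² = μ(2/r − 1/a) = 1.267×10¹⁷ × (5.520×10⁻⁹ − 4.579×10⁻⁹) = 1.192×10⁸ m²/s².
v = 10920 m/s = 10.92 km/s.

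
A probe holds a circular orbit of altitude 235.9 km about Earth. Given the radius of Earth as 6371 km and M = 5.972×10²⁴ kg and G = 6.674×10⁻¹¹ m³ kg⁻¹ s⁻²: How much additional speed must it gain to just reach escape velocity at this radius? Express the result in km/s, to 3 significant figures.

μ = GM = 6.674×10⁻¹¹ × 5.972×10²⁴ = 3.986×10¹⁴ m³/s².
r = 6371 + 235.9 = 6606.9 km = 6.6069×10⁶ m.
Circular speed v_c = √(μ/r) = 7767 m/s.
Escape speed v_esc = √(2μ/r) = √2 × v_c = 10980 m/s.
Δv = v_esc − v_c = 3217 m/s = 3.217 km/s.

Δv ≈ 3.22 km/s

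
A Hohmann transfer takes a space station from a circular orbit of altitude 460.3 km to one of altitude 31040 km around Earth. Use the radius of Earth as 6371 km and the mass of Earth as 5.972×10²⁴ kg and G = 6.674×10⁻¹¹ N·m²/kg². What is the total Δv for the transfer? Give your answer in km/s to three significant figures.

μ = GM = 6.674×10⁻¹¹ × 5.972×10²⁴ = 3.986×10¹⁴ m³/s².
r₁ = 6371 + 460.3 = 6831.3 km = 6.8313×10⁶ m.
r₂ = 6371 + 31040 = 37411 km = 3.7411×10⁷ m.
Transfer ellipse a_t = (r₁ + r₂)/2 = 2.212×10⁷ m.
At r₁: circular v_c1 = √(μ/r₁) = 7638 m/s; transfer-perigee v_p = √[μ(2/r₁ − 1/a_t)] = 9933 m/s.
Δv₁ = v_p − v_c1 = 2295 m/s.
At r₂: circular v_c2 = √(μ/r₂) = 3264 m/s; transfer-apogee v_a = √[μ(2/r₂ − 1/a_t)] = 1814 m/s.
Δv₂ = v_c2 − v_a = 1450 m/s.
Total Δv = Δv₁ + Δv₂ = 3745 m/s = 3.745 km/s.

Δv_total ≈ 3.75 km/s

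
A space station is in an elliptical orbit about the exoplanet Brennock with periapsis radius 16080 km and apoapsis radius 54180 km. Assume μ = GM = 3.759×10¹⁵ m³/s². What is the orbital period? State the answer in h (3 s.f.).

Semi-major axis a = (r_p + r_a)/2 = (16080 + 54180)/2 = 35130 km = 3.513×10⁷ m.
By Kepler's third law T = 2π√(a³/μ) = 2π × 3.396×10³ = 2.134×10⁴ s.
= 5.927 h.

T ≈ 5.93 h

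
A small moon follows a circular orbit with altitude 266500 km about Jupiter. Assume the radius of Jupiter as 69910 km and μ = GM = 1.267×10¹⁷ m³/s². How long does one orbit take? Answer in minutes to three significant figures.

r = 69910 + 266500 = 336410 km = 3.3641×10⁸ m.
Kepler's third law: T = 2π√(r³/μ) = 2π√((3.364×10⁸)³ / 1.267×10¹⁷).
r³/μ = 3.005×10⁸ s², so T = 2π × 1.733×10⁴ = 1.089×10⁵ s.
Converting: 1.089×10⁵ s ÷ 60.00 = 1815 minutes.

T ≈ 1820 minutes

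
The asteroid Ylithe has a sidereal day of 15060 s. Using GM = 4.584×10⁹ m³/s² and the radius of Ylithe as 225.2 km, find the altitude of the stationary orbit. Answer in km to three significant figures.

h_sync ≈ 72.3 km

A synchronous orbit has period T, so by Kepler's third law a = (μT²/4π²)^(1/3).
μT²/4π² = 4.584×10⁹ × (1.506×10⁴)² / 39.48 = 2.634×10¹⁶ m³.
a = 2.975×10⁵ m = 297.52 km.
Altitude h = a − R = 297.52 − 225.2 = 72.317 km.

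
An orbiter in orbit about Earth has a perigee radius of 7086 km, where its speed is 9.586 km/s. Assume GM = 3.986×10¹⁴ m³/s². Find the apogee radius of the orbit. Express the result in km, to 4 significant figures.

apogee radius ≈ 31590 km

r_p = 7.086×10⁶ m.
Specific energy ε = v²/2 − μ/r = -1.031×10⁷ J/kg, so a = −μ/(2ε) = 1.934×10⁷ m.
The apsides satisfy r_p + r_a = 2a, so the apogee radius is 2a − r_p = 3.159×10⁷ m = 31590 km.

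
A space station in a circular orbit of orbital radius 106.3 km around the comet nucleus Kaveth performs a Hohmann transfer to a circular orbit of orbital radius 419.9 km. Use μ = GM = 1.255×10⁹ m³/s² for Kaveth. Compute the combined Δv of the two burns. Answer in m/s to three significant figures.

r₁ = 106.3 km = 1.063×10⁵ m.
r₂ = 419.9 km = 4.199×10⁵ m.
Transfer ellipse a_t = (r₁ + r₂)/2 = 2.631×10⁵ m.
At r₁: circular v_c1 = √(μ/r₁) = 108.7 m/s; transfer-periapsis v_p = √[μ(2/r₁ − 1/a_t)] = 137.3 m/s.
Δv₁ = v_p − v_c1 = 28.61 m/s.
At r₂: circular v_c2 = √(μ/r₂) = 54.67 m/s; transfer-apoapsis v_a = √[μ(2/r₂ − 1/a_t)] = 34.75 m/s.
Δv₂ = v_c2 − v_a = 19.92 m/s.
Total Δv = Δv₁ + Δv₂ = 48.53 m/s.

Δv_total ≈ 48.5 m/s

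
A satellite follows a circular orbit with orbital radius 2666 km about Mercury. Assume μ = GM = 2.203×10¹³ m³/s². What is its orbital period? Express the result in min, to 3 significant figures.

T ≈ 97.1 min

r = 2666 km = 2.666×10⁶ m.
Kepler's third law: T = 2π√(r³/μ) = 2π√((2.666×10⁶)³ / 2.203×10¹³).
r³/μ = 8.601×10⁵ s², so T = 2π × 9.274×10² = 5.827×10³ s.
Converting: 5.827×10³ s ÷ 60.00 = 97.12 min.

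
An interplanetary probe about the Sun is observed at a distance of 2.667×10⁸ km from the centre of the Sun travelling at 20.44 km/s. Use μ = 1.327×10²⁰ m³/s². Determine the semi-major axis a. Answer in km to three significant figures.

a ≈ 2.30×10⁸ km

r = 2.667×10¹¹ m.
Specific orbital energy ε = v²/2 − μ/r = (20440)²/2 − 1.327×10²⁰/2.667×10¹¹ = -2.887×10⁸ J/kg.
Since ε = −μ/(2a), a = −μ/(2ε) = 2.299×10¹¹ m = 2.2985×10⁸ km.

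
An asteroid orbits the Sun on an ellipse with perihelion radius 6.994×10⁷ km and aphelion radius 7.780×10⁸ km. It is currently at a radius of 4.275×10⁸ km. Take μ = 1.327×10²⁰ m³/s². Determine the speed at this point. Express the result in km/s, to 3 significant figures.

Semi-major axis a = (r_p + r_a)/2 = 4.2397×10⁸ km = 4.240×10¹¹ m.
Vis-viva: v² = μ(2/r − 1/a) = 1.327×10²⁰ × (4.678×10⁻¹² − 2.359×10⁻¹²) = 3.078×10⁸ m²/s².
v = 17540 m/s = 17.54 km/s.

v ≈ 17.5 km/s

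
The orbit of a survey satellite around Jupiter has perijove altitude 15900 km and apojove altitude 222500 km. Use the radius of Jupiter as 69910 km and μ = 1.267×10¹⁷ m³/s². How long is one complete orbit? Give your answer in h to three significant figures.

r_p = 69910 + 15900 = 85810 km = 8.5810×10⁷ m.
r_a = 69910 + 222500 = 292410 km = 2.9241×10⁸ m.
Semi-major axis a = (r_p + r_a)/2 = (85810 + 2.9241×10⁵)/2 = 1.8911×10⁵ km = 1.891×10⁸ m.
By Kepler's third law T = 2π√(a³/μ) = 2π × 7.306×10³ = 4.591×10⁴ s.
= 12.75 h.

T ≈ 12.8 h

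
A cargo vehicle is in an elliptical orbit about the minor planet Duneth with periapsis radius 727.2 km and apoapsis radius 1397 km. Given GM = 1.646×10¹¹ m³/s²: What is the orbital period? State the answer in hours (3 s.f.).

T ≈ 4.71 hours

Semi-major axis a = (r_p + r_a)/2 = (727.20 + 1397.0)/2 = 1062.1 km = 1.062×10⁶ m.
By Kepler's third law T = 2π√(a³/μ) = 2π × 2.698×10³ = 1.695×10⁴ s.
= 4.709 hours.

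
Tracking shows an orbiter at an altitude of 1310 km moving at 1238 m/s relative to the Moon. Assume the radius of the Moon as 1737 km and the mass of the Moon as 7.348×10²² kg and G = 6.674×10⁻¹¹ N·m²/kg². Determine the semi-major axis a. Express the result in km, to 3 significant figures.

a ≈ 2910 km

μ = GM = 6.674×10⁻¹¹ × 7.348×10²² = 4.904×10¹² m³/s².
r = 1737 + 1310 = 3047.0 km = 3.047×10⁶ m.
Vis-viva rearranged: 1/a = 2/r − v²/μ = 6.564×10⁻⁷ − 3.125×10⁻⁷ = 3.439×10⁻⁷ m⁻¹.
a = 2.908×10⁶ m = 2908.2 km.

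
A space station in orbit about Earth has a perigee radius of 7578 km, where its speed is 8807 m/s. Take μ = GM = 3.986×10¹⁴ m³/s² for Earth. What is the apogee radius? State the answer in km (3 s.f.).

r_p = 7.578×10⁶ m.
Specific energy ε = v²/2 − μ/r = -1.382×10⁷ J/kg, so a = −μ/(2ε) = 1.442×10⁷ m.
The apsides satisfy r_p + r_a = 2a, so the apogee radius is 2a − r_p = 2.127×10⁷ m = 21268 km.

apogee radius ≈ 21300 km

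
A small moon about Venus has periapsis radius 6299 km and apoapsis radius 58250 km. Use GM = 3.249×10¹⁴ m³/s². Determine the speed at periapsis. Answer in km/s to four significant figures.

Semi-major axis a = (r_p + r_a)/2 = 32274 km = 3.227×10⁷ m.
Vis-viva: v² = μ(2/r − 1/a) = 3.249×10¹⁴ × (3.175×10⁻⁷ − 3.098×10⁻⁸) = 9.309×10⁷ m²/s².
v = 9648 m/s = 9.648 km/s.

v ≈ 9.648 km/s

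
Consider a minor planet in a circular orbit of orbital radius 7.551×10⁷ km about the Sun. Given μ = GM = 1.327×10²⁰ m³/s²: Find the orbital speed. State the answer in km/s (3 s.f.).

r = 7.551×10⁷ km = 7.551×10¹⁰ m.
For a circular orbit v = √(μ/r) = √(1.327×10²⁰ / 7.551×10¹⁰) = √(1.757×10⁹) = 41920 m/s.
That is 41.92 km/s.

v ≈ 41.9 km/s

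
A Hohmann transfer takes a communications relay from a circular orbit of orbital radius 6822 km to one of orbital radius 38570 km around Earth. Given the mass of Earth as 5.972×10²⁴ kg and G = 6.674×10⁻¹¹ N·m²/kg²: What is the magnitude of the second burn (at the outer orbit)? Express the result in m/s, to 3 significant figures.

Δv ≈ 1450 m/s

μ = GM = 6.674×10⁻¹¹ × 5.972×10²⁴ = 3.986×10¹⁴ m³/s².
r₁ = 6822 km = 6.822×10⁶ m.
r₂ = 38570 km = 3.857×10⁷ m.
Transfer ellipse a_t = (r₁ + r₂)/2 = 2.270×10⁷ m.
At r₁: circular v_c1 = √(μ/r₁) = 7644 m/s; transfer-perigee v_p = √[μ(2/r₁ − 1/a_t)] = 9964 m/s.
At r₂: circular v_c2 = √(μ/r₂) = 3215 m/s; transfer-apogee v_a = √[μ(2/r₂ − 1/a_t)] = 1762 m/s.
Δv₂ = v_c2 − v_a = 1452 m/s.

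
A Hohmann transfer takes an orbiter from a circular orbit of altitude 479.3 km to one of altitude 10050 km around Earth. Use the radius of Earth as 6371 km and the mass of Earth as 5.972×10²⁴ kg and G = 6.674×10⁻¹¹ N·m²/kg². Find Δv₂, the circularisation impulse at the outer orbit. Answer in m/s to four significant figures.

μ = GM = 6.674×10⁻¹¹ × 5.972×10²⁴ = 3.986×10¹⁴ m³/s².
r₁ = 6371 + 479.3 = 6850.3 km = 6.8503×10⁶ m.
r₂ = 6371 + 10050 = 16421 km = 1.6421×10⁷ m.
Transfer ellipse a_t = (r₁ + r₂)/2 = 1.164×10⁷ m.
At r₁: circular v_c1 = √(μ/r₁) = 7628 m/s; transfer-perigee v_p = √[μ(2/r₁ − 1/a_t)] = 9062 m/s.
At r₂: circular v_c2 = √(μ/r₂) = 4927 m/s; transfer-apogee v_a = √[μ(2/r₂ − 1/a_t)] = 3780 m/s.
Δv₂ = v_c2 − v_a = 1146 m/s.

Δv ≈ 1146 m/s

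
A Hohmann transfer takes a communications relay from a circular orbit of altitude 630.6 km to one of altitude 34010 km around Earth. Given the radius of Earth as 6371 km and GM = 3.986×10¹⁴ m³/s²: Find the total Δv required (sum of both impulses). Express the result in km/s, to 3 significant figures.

r₁ = 6371 + 630.6 = 7001.6 km = 7.0016×10⁶ m.
r₂ = 6371 + 34010 = 40381 km = 4.0381×10⁷ m.
Transfer ellipse a_t = (r₁ + r₂)/2 = 2.369×10⁷ m.
At r₁: circular v_c1 = √(μ/r₁) = 7545 m/s; transfer-perigee v_p = √[μ(2/r₁ − 1/a_t)] = 9851 m/s.
Δv₁ = v_p − v_c1 = 2305 m/s.
At r₂: circular v_c2 = √(μ/r₂) = 3142 m/s; transfer-apogee v_a = √[μ(2/r₂ − 1/a_t)] = 1708 m/s.
Δv₂ = v_c2 − v_a = 1434 m/s.
Total Δv = Δv₁ + Δv₂ = 3739 m/s = 3.739 km/s.

Δv_total ≈ 3.74 km/s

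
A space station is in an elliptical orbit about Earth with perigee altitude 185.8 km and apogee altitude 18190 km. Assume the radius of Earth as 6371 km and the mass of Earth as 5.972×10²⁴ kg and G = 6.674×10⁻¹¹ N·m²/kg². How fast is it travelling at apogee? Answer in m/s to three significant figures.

v ≈ 2620 m/s

μ = GM = 6.674×10⁻¹¹ × 5.972×10²⁴ = 3.986×10¹⁴ m³/s².
r_p = 6371 + 185.8 = 6556.8 km = 6.5568×10⁶ m.
r_a = 6371 + 18190 = 24561 km = 2.4561×10⁷ m.
Semi-major axis a = (r_p + r_a)/2 = 15559 km = 1.556×10⁷ m.
Vis-viva: v² = μ(2/r − 1/a) = 3.986×10¹⁴ × (8.143×10⁻⁸ − 6.427×10⁻⁸) = 6.839×10⁶ m²/s².
v = 2615 m/s.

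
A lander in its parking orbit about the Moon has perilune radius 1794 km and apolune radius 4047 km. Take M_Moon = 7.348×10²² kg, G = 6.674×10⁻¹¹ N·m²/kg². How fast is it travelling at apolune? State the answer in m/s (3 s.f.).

μ = GM = 6.674×10⁻¹¹ × 7.348×10²² = 4.904×10¹² m³/s².
Semi-major axis a = (r_p + r_a)/2 = 2920.5 km = 2.920×10⁶ m.
Vis-viva: v² = μ(2/r − 1/a) = 4.904×10¹² × (4.942×10⁻⁷ − 3.424×10⁻⁷) = 7.444×10⁵ m²/s².
v = 862.8 m/s.

v ≈ 863 m/s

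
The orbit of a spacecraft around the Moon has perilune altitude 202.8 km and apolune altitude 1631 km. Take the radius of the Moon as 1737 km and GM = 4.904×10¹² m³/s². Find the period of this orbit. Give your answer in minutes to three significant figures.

T ≈ 204 minutes

r_p = 1737 + 202.8 = 1939.8 km = 1.9398×10⁶ m.
r_a = 1737 + 1631 = 3368.0 km = 3.3680×10⁶ m.
Semi-major axis a = (r_p + r_a)/2 = (1939.8 + 3368.0)/2 = 2653.9 km = 2.654×10⁶ m.
By Kepler's third law T = 2π√(a³/μ) = 2π × 1.952×10³ = 1.227×10⁴ s.
= 204.4 minutes.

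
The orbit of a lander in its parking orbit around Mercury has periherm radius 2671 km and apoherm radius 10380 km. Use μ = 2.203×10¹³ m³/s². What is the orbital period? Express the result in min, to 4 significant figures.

Semi-major axis a = (r_p + r_a)/2 = (2671.0 + 10380)/2 = 6525.5 km = 6.526×10⁶ m.
By Kepler's third law T = 2π√(a³/μ) = 2π × 3.552×10³ = 2.231×10⁴ s.
= 371.9 min.

T ≈ 371.9 min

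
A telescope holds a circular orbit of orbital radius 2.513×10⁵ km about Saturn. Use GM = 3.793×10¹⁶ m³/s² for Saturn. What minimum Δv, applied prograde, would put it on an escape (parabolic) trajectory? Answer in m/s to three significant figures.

Δv ≈ 5090 m/s

r = 2.513×10⁵ km = 2.513×10⁸ m.
Circular speed v_c = √(μ/r) = 12290 m/s.
Escape speed v_esc = √(2μ/r) = √2 × v_c = 17370 m/s.
Δv = v_esc − v_c = 5089 m/s.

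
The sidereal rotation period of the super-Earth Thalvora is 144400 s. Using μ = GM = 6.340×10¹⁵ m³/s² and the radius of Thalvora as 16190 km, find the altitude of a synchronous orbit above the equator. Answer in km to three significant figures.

h_sync ≈ 1.33×10⁵ km

A synchronous orbit has period T, so by Kepler's third law a = (μT²/4π²)^(1/3).
μT²/4π² = 6.340×10¹⁵ × (1.444×10⁵)² / 39.48 = 3.349×10²⁴ m³.
a = 1.496×10⁸ m = 1.4961×10⁵ km.
Altitude h = a − R = 1.4961×10⁵ − 16190 = 1.3342×10⁵ km.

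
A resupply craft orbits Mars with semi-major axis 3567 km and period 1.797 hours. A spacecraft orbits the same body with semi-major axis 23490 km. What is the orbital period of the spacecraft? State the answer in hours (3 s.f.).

Kepler's third law: T² ∝ a³, so T₂ = T₁ (a₂/a₁)^(3/2).
a₂/a₁ = 6.585, (a₂/a₁)^(3/2) = 16.90.
T₂ = 1.797 × 16.90 = 30.37 hours.

T₂ ≈ 30.4 hours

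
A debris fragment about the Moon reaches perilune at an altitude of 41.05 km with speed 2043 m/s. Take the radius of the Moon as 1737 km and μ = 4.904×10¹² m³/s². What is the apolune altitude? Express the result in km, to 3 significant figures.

apolune altitude ≈ 3790 km

r_p = 1737 + 41.05 = 1778.0 km = 1.778×10⁶ m.
Specific energy ε = v²/2 − μ/r = -6.712×10⁵ J/kg, so a = −μ/(2ε) = 3.653×10⁶ m.
The apsides satisfy r_p + r_a = 2a, so the apolune radius is 2a − r_p = 5.529×10⁶ m = 5528.8 km.
Apolune altitude = 5528.8 − 1737 = 3791.8 km.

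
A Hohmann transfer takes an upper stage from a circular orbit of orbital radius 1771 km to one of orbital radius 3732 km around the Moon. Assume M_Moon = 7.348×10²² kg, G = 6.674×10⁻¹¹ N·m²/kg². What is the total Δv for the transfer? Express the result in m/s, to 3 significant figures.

Δv_total ≈ 501 m/s

μ = GM = 6.674×10⁻¹¹ × 7.348×10²² = 4.904×10¹² m³/s².
r₁ = 1771 km = 1.771×10⁶ m.
r₂ = 3732 km = 3.732×10⁶ m.
Transfer ellipse a_t = (r₁ + r₂)/2 = 2.752×10⁶ m.
At r₁: circular v_c1 = √(μ/r₁) = 1664 m/s; transfer-perilune v_p = √[μ(2/r₁ − 1/a_t)] = 1938 m/s.
Δv₁ = v_p − v_c1 = 273.9 m/s.
At r₂: circular v_c2 = √(μ/r₂) = 1146 m/s; transfer-apolune v_a = √[μ(2/r₂ − 1/a_t)] = 919.7 m/s.
Δv₂ = v_c2 − v_a = 226.7 m/s.
Total Δv = Δv₁ + Δv₂ = 500.6 m/s.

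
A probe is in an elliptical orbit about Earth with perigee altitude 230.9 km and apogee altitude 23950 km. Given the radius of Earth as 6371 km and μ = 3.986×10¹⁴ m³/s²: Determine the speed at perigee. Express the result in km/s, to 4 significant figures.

v ≈ 9.958 km/s

r_p = 6371 + 230.9 = 6601.9 km = 6.6019×10⁶ m.
r_a = 6371 + 23950 = 30321 km = 3.0321×10⁷ m.
Semi-major axis a = (r_p + r_a)/2 = 18461 km = 1.846×10⁷ m.
Vis-viva: v² = μ(2/r − 1/a) = 3.986×10¹⁴ × (3.029×10⁻⁷ − 5.417×10⁻⁸) = 9.916×10⁷ m²/s².
v = 9958 m/s = 9.958 km/s.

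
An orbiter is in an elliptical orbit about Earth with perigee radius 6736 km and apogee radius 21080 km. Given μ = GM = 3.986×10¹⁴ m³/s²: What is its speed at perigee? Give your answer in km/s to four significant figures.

Semi-major axis a = (r_p + r_a)/2 = 13908 km = 1.391×10⁷ m.
Vis-viva: v² = μ(2/r − 1/a) = 3.986×10¹⁴ × (2.969×10⁻⁷ − 7.190×10⁻⁸) = 8.969×10⁷ m²/s².
v = 9470 m/s = 9.470 km/s.

v ≈ 9.470 km/s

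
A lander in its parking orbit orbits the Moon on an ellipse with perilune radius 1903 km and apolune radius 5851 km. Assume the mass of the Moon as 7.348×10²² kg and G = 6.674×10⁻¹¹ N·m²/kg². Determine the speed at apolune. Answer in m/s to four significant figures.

v ≈ 641.4 m/s

μ = GM = 6.674×10⁻¹¹ × 7.348×10²² = 4.904×10¹² m³/s².
Semi-major axis a = (r_p + r_a)/2 = 3877.0 km = 3.877×10⁶ m.
Vis-viva: v² = μ(2/r − 1/a) = 4.904×10¹² × (3.418×10⁻⁷ − 2.579×10⁻⁷) = 4.114×10⁵ m²/s².
v = 641.4 m/s.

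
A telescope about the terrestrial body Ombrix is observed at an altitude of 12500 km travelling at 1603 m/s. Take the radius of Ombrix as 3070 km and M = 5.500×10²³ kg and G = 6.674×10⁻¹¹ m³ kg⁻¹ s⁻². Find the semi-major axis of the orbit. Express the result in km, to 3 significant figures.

μ = GM = 6.674×10⁻¹¹ × 5.500×10²³ = 3.671×10¹³ m³/s².
r = 3070 + 12500 = 15570 km = 1.557×10⁷ m.
Vis-viva rearranged: 1/a = 2/r − v²/μ = 1.285×10⁻⁷ − 7.000×10⁻⁸ = 5.845×10⁻⁸ m⁻¹.
a = 1.711×10⁷ m = 17109 km.

a ≈ 17100 km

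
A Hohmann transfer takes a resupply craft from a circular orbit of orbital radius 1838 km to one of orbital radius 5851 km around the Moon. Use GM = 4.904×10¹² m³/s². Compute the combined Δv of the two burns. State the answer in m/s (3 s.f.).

Δv_total ≈ 664 m/s

r₁ = 1838 km = 1.838×10⁶ m.
r₂ = 5851 km = 5.851×10⁶ m.
Transfer ellipse a_t = (r₁ + r₂)/2 = 3.844×10⁶ m.
At r₁: circular v_c1 = √(μ/r₁) = 1633 m/s; transfer-perilune v_p = √[μ(2/r₁ − 1/a_t)] = 2015 m/s.
Δv₁ = v_p − v_c1 = 381.7 m/s.
At r₂: circular v_c2 = √(μ/r₂) = 915.5 m/s; transfer-apolune v_a = √[μ(2/r₂ − 1/a_t)] = 633.0 m/s.
Δv₂ = v_c2 − v_a = 282.5 m/s.
Total Δv = Δv₁ + Δv₂ = 664.2 m/s.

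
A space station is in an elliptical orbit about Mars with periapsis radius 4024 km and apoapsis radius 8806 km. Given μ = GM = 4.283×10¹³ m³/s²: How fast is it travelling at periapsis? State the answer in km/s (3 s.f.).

v ≈ 3.82 km/s

Semi-major axis a = (r_p + r_a)/2 = 6415.0 km = 6.415×10⁶ m.
Vis-viva: v² = μ(2/r − 1/a) = 4.283×10¹³ × (4.970×10⁻⁷ − 1.559×10⁻⁷) = 1.461×10⁷ m²/s².
v = 3822 m/s = 3.822 km/s.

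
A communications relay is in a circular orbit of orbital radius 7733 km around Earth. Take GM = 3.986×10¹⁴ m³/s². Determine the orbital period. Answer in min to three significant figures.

T ≈ 113 min

r = 7733 km = 7.733×10⁶ m.
Kepler's third law: T = 2π√(r³/μ) = 2π√((7.733×10⁶)³ / 3.986×10¹⁴).
r³/μ = 1.160×10⁶ s², so T = 2π × 1.077×10³ = 6.768×10³ s.
Converting: 6.768×10³ s ÷ 60.00 = 112.8 min.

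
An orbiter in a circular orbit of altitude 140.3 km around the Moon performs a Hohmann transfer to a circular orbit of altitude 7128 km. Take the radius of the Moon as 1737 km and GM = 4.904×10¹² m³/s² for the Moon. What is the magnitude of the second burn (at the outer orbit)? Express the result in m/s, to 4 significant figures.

Δv ≈ 304.1 m/s

r₁ = 1737 + 140.3 = 1877.3 km = 1.8773×10⁶ m.
r₂ = 1737 + 7128 = 8865.0 km = 8.8650×10⁶ m.
Transfer ellipse a_t = (r₁ + r₂)/2 = 5.371×10⁶ m.
At r₁: circular v_c1 = √(μ/r₁) = 1616 m/s; transfer-perilune v_p = √[μ(2/r₁ − 1/a_t)] = 2076 m/s.
At r₂: circular v_c2 = √(μ/r₂) = 743.8 m/s; transfer-apolune v_a = √[μ(2/r₂ − 1/a_t)] = 439.7 m/s.
Δv₂ = v_c2 − v_a = 304.1 m/s.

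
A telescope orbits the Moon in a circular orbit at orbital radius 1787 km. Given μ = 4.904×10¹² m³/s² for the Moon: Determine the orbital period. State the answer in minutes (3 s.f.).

T ≈ 113 minutes

r = 1787 km = 1.787×10⁶ m.
Kepler's third law: T = 2π√(r³/μ) = 2π√((1.787×10⁶)³ / 4.904×10¹²).
r³/μ = 1.164×10⁶ s², so T = 2π × 1.079×10³ = 6.778×10³ s.
Converting: 6.778×10³ s ÷ 60.00 = 113.0 minutes.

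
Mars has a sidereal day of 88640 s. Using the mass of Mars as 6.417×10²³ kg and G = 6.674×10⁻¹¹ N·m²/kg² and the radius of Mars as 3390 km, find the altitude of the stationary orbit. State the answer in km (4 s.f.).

μ = GM = 6.674×10⁻¹¹ × 6.417×10²³ = 4.283×10¹³ m³/s².
A synchronous orbit has period T, so by Kepler's third law a = (μT²/4π²)^(1/3).
μT²/4π² = 4.283×10¹³ × (8.864×10⁴)² / 39.48 = 8.524×10²¹ m³.
a = 2.043×10⁷ m = 20427 km.
Altitude h = a − R = 20427 − 3390 = 17037 km.

h_sync ≈ 17040 km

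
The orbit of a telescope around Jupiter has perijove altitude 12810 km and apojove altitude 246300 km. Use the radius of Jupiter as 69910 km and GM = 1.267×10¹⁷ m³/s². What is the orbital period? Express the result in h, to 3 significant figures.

T ≈ 13.8 h

r_p = 69910 + 12810 = 82720 km = 8.2720×10⁷ m.
r_a = 69910 + 246300 = 316210 km = 3.1621×10⁸ m.
Semi-major axis a = (r_p + r_a)/2 = (82720 + 3.1621×10⁵)/2 = 1.9946×10⁵ km = 1.995×10⁸ m.
By Kepler's third law T = 2π√(a³/μ) = 2π × 7.914×10³ = 4.973×10⁴ s.
= 13.81 h.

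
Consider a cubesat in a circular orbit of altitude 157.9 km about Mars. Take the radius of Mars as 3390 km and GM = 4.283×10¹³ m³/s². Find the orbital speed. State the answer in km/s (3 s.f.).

v ≈ 3.47 km/s

r = 3390 + 157.9 = 3547.9 km = 3.5479×10⁶ m.
For a circular orbit v = √(μ/r) = √(4.283×10¹³ / 3.548×10⁶) = √(1.207×10⁷) = 3474 m/s.
That is 3.474 km/s.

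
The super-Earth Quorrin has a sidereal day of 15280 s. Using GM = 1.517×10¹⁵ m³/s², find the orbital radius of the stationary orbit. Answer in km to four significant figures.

r_sync ≈ 20780 km

A synchronous orbit has period T, so by Kepler's third law a = (μT²/4π²)^(1/3).
μT²/4π² = 1.517×10¹⁵ × (1.528×10⁴)² / 39.48 = 8.972×10²¹ m³.
a = 2.078×10⁷ m = 20779 km.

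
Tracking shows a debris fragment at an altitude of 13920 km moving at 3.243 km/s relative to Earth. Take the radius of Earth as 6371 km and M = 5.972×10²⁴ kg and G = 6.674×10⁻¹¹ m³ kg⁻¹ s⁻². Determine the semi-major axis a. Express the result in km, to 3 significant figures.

a ≈ 13900 km

μ = GM = 6.674×10⁻¹¹ × 5.972×10²⁴ = 3.986×10¹⁴ m³/s².
r = 6371 + 13920 = 20291 km = 2.029×10⁷ m.
Vis-viva rearranged: 1/a = 2/r − v²/μ = 9.857×10⁻⁸ − 2.639×10⁻⁸ = 7.218×10⁻⁸ m⁻¹.
a = 1.385×10⁷ m = 13854 km.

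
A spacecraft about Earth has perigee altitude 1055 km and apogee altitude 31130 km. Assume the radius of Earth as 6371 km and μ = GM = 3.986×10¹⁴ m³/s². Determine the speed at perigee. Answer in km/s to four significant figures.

r_p = 6371 + 1055 = 7426.0 km = 7.4260×10⁶ m.
r_a = 6371 + 31130 = 37501 km = 3.7501×10⁷ m.
Semi-major axis a = (r_p + r_a)/2 = 22464 km = 2.246×10⁷ m.
Vis-viva: v² = μ(2/r − 1/a) = 3.986×10¹⁴ × (2.693×10⁻⁷ − 4.452×10⁻⁸) = 8.961×10⁷ m²/s².
v = 9466 m/s = 9.466 km/s.

v ≈ 9.466 km/s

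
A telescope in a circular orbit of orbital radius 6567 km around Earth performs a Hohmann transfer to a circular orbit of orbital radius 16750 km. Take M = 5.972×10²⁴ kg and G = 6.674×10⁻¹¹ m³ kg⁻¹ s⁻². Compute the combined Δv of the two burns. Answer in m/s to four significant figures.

Δv_total ≈ 2764 m/s

μ = GM = 6.674×10⁻¹¹ × 5.972×10²⁴ = 3.986×10¹⁴ m³/s².
r₁ = 6567 km = 6.567×10⁶ m.
r₂ = 16750 km = 1.675×10⁷ m.
Transfer ellipse a_t = (r₁ + r₂)/2 = 1.166×10⁷ m.
At r₁: circular v_c1 = √(μ/r₁) = 7791 m/s; transfer-perigee v_p = √[μ(2/r₁ − 1/a_t)] = 9338 m/s.
Δv₁ = v_p − v_c1 = 1547 m/s.
At r₂: circular v_c2 = √(μ/r₂) = 4878 m/s; transfer-apogee v_a = √[μ(2/r₂ − 1/a_t)] = 3661 m/s.
Δv₂ = v_c2 − v_a = 1217 m/s.
Total Δv = Δv₁ + Δv₂ = 2764 m/s.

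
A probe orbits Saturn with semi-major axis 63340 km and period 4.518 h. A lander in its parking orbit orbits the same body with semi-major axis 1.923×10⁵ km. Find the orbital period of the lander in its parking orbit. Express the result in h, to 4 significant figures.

T₂ ≈ 23.90 h

Kepler's third law: T² ∝ a³, so T₂ = T₁ (a₂/a₁)^(3/2).
a₂/a₁ = 3.036, (a₂/a₁)^(3/2) = 5.290.
T₂ = 4.518 × 5.290 = 23.90 h.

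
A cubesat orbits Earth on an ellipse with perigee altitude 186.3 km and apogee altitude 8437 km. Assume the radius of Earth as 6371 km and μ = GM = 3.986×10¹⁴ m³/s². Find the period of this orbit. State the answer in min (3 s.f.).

T ≈ 183 min

r_p = 6371 + 186.3 = 6557.3 km = 6.5573×10⁶ m.
r_a = 6371 + 8437 = 14808 km = 1.4808×10⁷ m.
Semi-major axis a = (r_p + r_a)/2 = (6557.3 + 14808)/2 = 10683 km = 1.068×10⁷ m.
By Kepler's third law T = 2π√(a³/μ) = 2π × 1.749×10³ = 1.099×10⁴ s.
= 183.1 min.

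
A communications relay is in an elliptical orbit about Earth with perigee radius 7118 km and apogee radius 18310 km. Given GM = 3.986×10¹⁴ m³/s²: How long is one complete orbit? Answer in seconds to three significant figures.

Semi-major axis a = (r_p + r_a)/2 = (7118.0 + 18310)/2 = 12714 km = 1.271×10⁷ m.
By Kepler's third law T = 2π√(a³/μ) = 2π × 2.271×10³ = 1.427×10⁴ s.

T ≈ 14300 seconds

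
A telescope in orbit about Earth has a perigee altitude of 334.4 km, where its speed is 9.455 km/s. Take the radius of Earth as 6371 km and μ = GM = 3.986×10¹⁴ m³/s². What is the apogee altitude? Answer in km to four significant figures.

r_p = 6371 + 334.4 = 6705.4 km = 6.705×10⁶ m.
Specific energy ε = v²/2 − μ/r = -1.475×10⁷ J/kg, so a = −μ/(2ε) = 1.352×10⁷ m.
The apsides satisfy r_p + r_a = 2a, so the apogee radius is 2a − r_p = 2.033×10⁷ m = 20325 km.
Apogee altitude = 20325 − 6371 = 13954 km.

apogee altitude ≈ 13950 km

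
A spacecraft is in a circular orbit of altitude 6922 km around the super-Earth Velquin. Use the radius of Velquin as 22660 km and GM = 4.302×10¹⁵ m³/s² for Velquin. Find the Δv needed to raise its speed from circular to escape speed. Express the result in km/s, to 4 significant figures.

r = 22660 + 6922 = 29582 km = 2.9582×10⁷ m.
Circular speed v_c = √(μ/r) = 12060 m/s.
Escape speed v_esc = √(2μ/r) = √2 × v_c = 17050 m/s.
Δv = v_esc − v_c = 4995 m/s = 4.995 km/s.

Δv ≈ 4.995 km/s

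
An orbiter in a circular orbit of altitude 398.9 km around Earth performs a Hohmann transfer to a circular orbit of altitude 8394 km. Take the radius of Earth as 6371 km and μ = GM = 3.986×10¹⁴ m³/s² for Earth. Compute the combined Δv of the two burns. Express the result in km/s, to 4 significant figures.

r₁ = 6371 + 398.9 = 6769.9 km = 6.7699×10⁶ m.
r₂ = 6371 + 8394 = 14765 km = 1.4765×10⁷ m.
Transfer ellipse a_t = (r₁ + r₂)/2 = 1.077×10⁷ m.
At r₁: circular v_c1 = √(μ/r₁) = 7673 m/s; transfer-perigee v_p = √[μ(2/r₁ − 1/a_t)] = 8985 m/s.
Δv₁ = v_p − v_c1 = 1312 m/s.
At r₂: circular v_c2 = √(μ/r₂) = 5196 m/s; transfer-apogee v_a = √[μ(2/r₂ − 1/a_t)] = 4120 m/s.
Δv₂ = v_c2 − v_a = 1076 m/s.
Total Δv = Δv₁ + Δv₂ = 2388 m/s = 2.388 km/s.

Δv_total ≈ 2.388 km/s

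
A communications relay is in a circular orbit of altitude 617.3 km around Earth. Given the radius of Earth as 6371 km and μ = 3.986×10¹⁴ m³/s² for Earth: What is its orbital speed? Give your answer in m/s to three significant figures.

v ≈ 7550 m/s

r = 6371 + 617.3 = 6988.3 km = 6.9883×10⁶ m.
For a circular orbit v = √(μ/r) = √(3.986×10¹⁴ / 6.988×10⁶) = √(5.704×10⁷) = 7552 m/s.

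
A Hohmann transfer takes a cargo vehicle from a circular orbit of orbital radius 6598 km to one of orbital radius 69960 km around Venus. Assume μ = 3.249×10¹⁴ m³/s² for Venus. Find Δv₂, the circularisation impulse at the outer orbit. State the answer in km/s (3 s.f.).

r₁ = 6598 km = 6.598×10⁶ m.
r₂ = 69960 km = 6.996×10⁷ m.
Transfer ellipse a_t = (r₁ + r₂)/2 = 3.828×10⁷ m.
At r₁: circular v_c1 = √(μ/r₁) = 7017 m/s; transfer-periapsis v_p = √[μ(2/r₁ − 1/a_t)] = 9487 m/s.
At r₂: circular v_c2 = √(μ/r₂) = 2155 m/s; transfer-apoapsis v_a = √[μ(2/r₂ − 1/a_t)] = 894.7 m/s.
Δv₂ = v_c2 − v_a = 1260 m/s.
= 1.260 km/s.

Δv ≈ 1.26 km/s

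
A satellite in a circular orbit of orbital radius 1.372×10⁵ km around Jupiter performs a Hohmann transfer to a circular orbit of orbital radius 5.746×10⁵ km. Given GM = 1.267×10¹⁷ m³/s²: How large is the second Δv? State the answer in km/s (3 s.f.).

Δv ≈ 5.63 km/s

r₁ = 1.372×10⁵ km = 1.372×10⁸ m.
r₂ = 5.746×10⁵ km = 5.746×10⁸ m.
Transfer ellipse a_t = (r₁ + r₂)/2 = 3.559×10⁸ m.
At r₁: circular v_c1 = √(μ/r₁) = 30390 m/s; transfer-perijove v_p = √[μ(2/r₁ − 1/a_t)] = 38610 m/s.
At r₂: circular v_c2 = √(μ/r₂) = 14850 m/s; transfer-apojove v_a = √[μ(2/r₂ − 1/a_t)] = 9220 m/s.
Δv₂ = v_c2 − v_a = 5630 m/s.
= 5.630 km/s.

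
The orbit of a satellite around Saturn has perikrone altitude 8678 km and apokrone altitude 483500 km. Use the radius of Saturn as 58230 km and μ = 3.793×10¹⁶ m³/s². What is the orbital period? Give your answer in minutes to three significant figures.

r_p = 58230 + 8678 = 66908 km = 6.6908×10⁷ m.
r_a = 58230 + 483500 = 541730 km = 5.4173×10⁸ m.
Semi-major axis a = (r_p + r_a)/2 = (66908 + 5.4173×10⁵)/2 = 3.0432×10⁵ km = 3.043×10⁸ m.
By Kepler's third law T = 2π√(a³/μ) = 2π × 2.726×10⁴ = 1.713×10⁵ s.
= 2855 minutes.

T ≈ 2850 minutes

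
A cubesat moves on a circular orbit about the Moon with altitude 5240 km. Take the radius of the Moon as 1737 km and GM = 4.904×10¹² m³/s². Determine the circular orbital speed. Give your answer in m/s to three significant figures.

v ≈ 838 m/s

r = 1737 + 5240 = 6977.0 km = 6.9770×10⁶ m.
For a circular orbit v = √(μ/r) = √(4.904×10¹² / 6.977×10⁶) = √(7.029×10⁵) = 838.4 m/s.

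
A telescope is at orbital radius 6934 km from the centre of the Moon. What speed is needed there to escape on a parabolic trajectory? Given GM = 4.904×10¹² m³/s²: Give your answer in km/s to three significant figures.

r = 6934 km = 6.934×10⁶ m.
Escape speed v_esc = √(2μ/r) = √(2 × 4.904×10¹² / 6.934×10⁶) = √(1.414×10⁶) = 1189 m/s.
= 1.189 km/s.

v_esc ≈ 1.19 km/s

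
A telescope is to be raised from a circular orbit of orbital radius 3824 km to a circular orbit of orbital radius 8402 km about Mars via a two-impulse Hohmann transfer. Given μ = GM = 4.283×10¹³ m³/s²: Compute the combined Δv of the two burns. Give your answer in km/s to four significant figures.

Δv_total ≈ 1.049 km/s

r₁ = 3824 km = 3.824×10⁶ m.
r₂ = 8402 km = 8.402×10⁶ m.
Transfer ellipse a_t = (r₁ + r₂)/2 = 6.113×10⁶ m.
At r₁: circular v_c1 = √(μ/r₁) = 3347 m/s; transfer-periapsis v_p = √[μ(2/r₁ − 1/a_t)] = 3924 m/s.
Δv₁ = v_p − v_c1 = 576.9 m/s.
At r₂: circular v_c2 = √(μ/r₂) = 2258 m/s; transfer-apoapsis v_a = √[μ(2/r₂ − 1/a_t)] = 1786 m/s.
Δv₂ = v_c2 − v_a = 472.1 m/s.
Total Δv = Δv₁ + Δv₂ = 1049 m/s = 1.049 km/s.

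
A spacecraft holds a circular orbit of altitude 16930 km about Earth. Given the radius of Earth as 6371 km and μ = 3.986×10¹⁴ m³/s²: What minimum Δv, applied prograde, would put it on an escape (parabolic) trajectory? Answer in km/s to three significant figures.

r = 6371 + 16930 = 23301 km = 2.3301×10⁷ m.
Circular speed v_c = √(μ/r) = 4136 m/s.
Escape speed v_esc = √(2μ/r) = √2 × v_c = 5849 m/s.
Δv = v_esc − v_c = 1713 m/s = 1.713 km/s.

Δv ≈ 1.71 km/s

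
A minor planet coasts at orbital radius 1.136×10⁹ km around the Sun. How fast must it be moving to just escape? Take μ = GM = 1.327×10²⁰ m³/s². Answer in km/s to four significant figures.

r = 1.136×10⁹ km = 1.136×10¹² m.
Escape speed v_esc = √(2μ/r) = √(2 × 1.327×10²⁰ / 1.136×10¹²) = √(2.336×10⁸) = 15280 m/s.
= 15.28 km/s.

v_esc ≈ 15.28 km/s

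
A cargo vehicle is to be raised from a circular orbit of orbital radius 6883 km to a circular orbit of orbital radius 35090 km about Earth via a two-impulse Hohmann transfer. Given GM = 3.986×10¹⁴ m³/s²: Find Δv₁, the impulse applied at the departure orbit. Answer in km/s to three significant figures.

r₁ = 6883 km = 6.883×10⁶ m.
r₂ = 35090 km = 3.509×10⁷ m.
Transfer ellipse a_t = (r₁ + r₂)/2 = 2.099×10⁷ m.
At r₁: circular v_c1 = √(μ/r₁) = 7610 m/s; transfer-perigee v_p = √[μ(2/r₁ − 1/a_t)] = 9840 m/s.
Δv₁ = v_p − v_c1 = 2230 m/s.
= 2.230 km/s.

Δv ≈ 2.23 km/s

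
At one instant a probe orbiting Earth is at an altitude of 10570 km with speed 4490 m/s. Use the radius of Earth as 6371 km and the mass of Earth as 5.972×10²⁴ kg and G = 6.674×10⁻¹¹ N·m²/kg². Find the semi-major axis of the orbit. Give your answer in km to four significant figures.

μ = GM = 6.674×10⁻¹¹ × 5.972×10²⁴ = 3.986×10¹⁴ m³/s².
r = 6371 + 10570 = 16941 km = 1.694×10⁷ m.
Vis-viva rearranged: 1/a = 2/r − v²/μ = 1.181×10⁻⁷ − 5.058×10⁻⁸ = 6.748×10⁻⁸ m⁻¹.
a = 1.482×10⁷ m = 14820 km.

a ≈ 14820 km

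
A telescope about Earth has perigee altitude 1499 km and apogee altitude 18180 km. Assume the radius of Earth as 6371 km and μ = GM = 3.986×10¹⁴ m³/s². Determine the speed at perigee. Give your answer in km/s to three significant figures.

r_p = 6371 + 1499 = 7870.0 km = 7.8700×10⁶ m.
r_a = 6371 + 18180 = 24551 km = 2.4551×10⁷ m.
Semi-major axis a = (r_p + r_a)/2 = 16210 km = 1.621×10⁷ m.
Vis-viva: v² = μ(2/r − 1/a) = 3.986×10¹⁴ × (2.541×10⁻⁷ − 6.169×10⁻⁸) = 7.671×10⁷ m²/s².
v = 8758 m/s = 8.758 km/s.

v ≈ 8.76 km/s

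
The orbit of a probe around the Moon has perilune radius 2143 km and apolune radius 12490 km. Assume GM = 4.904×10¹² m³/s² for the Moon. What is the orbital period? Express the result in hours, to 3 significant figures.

Semi-major axis a = (r_p + r_a)/2 = (2143.0 + 12490)/2 = 7316.5 km = 7.316×10⁶ m.
By Kepler's third law T = 2π√(a³/μ) = 2π × 8.937×10³ = 5.615×10⁴ s.
= 15.60 hours.

T ≈ 15.6 hours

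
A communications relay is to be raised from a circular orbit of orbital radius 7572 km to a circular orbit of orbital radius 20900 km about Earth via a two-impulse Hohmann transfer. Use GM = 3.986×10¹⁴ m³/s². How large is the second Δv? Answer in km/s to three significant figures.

Δv ≈ 1.18 km/s

r₁ = 7572 km = 7.572×10⁶ m.
r₂ = 20900 km = 2.090×10⁷ m.
Transfer ellipse a_t = (r₁ + r₂)/2 = 1.424×10⁷ m.
At r₁: circular v_c1 = √(μ/r₁) = 7255 m/s; transfer-perigee v_p = √[μ(2/r₁ − 1/a_t)] = 8791 m/s.
At r₂: circular v_c2 = √(μ/r₂) = 4367 m/s; transfer-apogee v_a = √[μ(2/r₂ − 1/a_t)] = 3185 m/s.
Δv₂ = v_c2 − v_a = 1182 m/s.
= 1.182 km/s.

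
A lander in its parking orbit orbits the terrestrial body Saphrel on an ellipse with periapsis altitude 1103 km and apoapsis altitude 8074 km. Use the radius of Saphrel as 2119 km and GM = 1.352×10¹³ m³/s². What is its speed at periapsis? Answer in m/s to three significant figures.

r_p = 2119 + 1103 = 3222.0 km = 3.2220×10⁶ m.
r_a = 2119 + 8074 = 10193 km = 1.0193×10⁷ m.
Semi-major axis a = (r_p + r_a)/2 = 6707.5 km = 6.708×10⁶ m.
Vis-viva: v² = μ(2/r − 1/a) = 1.352×10¹³ × (6.207×10⁻⁷ − 1.491×10⁻⁷) = 6.377×10⁶ m²/s².
v = 2525 m/s.

v ≈ 2530 m/s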